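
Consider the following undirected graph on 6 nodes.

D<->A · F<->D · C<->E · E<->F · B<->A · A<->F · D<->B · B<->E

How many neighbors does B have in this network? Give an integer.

3

B is directly tied to A, D, and E. That is 3 neighbors, so the degree of B is 3.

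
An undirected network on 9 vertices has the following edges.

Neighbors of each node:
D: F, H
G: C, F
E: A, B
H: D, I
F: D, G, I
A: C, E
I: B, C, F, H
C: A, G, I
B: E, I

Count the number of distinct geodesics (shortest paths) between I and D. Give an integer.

2

The shortest distance is 2. The length-2 paths are: I–F–D; I–H–D.
That gives 2 distinct shortest paths.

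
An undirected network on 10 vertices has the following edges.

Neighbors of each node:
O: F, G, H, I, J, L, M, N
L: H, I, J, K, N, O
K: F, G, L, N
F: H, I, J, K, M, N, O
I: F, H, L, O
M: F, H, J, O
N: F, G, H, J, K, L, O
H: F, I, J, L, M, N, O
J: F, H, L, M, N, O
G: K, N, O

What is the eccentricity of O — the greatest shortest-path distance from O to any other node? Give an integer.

Distances from O: F:1, G:1, H:1, I:1, J:1, K:2, L:1, M:1, N:1.
The largest is 2 (to K), so the eccentricity of O is 2.

2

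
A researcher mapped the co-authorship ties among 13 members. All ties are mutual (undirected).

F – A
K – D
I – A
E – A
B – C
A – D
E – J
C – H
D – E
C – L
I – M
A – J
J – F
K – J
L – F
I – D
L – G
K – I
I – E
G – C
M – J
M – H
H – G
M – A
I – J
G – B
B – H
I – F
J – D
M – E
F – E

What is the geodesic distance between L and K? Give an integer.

3

One shortest route is L – F – I – K, which uses 3 edges, and at distance 2 from L we only reach {A, B, E, H, I, J}, which does not include K. So d(L,K) = 3.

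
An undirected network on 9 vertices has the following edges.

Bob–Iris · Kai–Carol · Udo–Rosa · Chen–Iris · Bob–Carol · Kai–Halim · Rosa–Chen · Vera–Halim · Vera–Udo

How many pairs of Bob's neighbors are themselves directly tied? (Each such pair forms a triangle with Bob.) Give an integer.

0

Bob's neighbors are Carol and Iris, but none of them are tied to each other, so no triangle contains Bob.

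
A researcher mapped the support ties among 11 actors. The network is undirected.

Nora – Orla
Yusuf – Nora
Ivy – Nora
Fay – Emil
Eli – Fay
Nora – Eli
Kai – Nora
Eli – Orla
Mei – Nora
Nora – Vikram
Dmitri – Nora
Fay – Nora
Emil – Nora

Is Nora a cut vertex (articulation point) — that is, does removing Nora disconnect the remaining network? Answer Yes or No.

Removing Nora leaves {Ivy} with no path to {Eli, Emil, Fay, and Orla}, so the network splits into 7 components. Nora is a cut vertex.

Yes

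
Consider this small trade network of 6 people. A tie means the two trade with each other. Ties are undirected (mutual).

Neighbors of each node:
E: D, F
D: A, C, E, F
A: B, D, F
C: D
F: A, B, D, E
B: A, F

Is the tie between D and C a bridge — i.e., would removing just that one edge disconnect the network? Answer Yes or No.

Yes

Without the D–C edge there is no alternate route between D and C, so the network disconnects. It is a bridge.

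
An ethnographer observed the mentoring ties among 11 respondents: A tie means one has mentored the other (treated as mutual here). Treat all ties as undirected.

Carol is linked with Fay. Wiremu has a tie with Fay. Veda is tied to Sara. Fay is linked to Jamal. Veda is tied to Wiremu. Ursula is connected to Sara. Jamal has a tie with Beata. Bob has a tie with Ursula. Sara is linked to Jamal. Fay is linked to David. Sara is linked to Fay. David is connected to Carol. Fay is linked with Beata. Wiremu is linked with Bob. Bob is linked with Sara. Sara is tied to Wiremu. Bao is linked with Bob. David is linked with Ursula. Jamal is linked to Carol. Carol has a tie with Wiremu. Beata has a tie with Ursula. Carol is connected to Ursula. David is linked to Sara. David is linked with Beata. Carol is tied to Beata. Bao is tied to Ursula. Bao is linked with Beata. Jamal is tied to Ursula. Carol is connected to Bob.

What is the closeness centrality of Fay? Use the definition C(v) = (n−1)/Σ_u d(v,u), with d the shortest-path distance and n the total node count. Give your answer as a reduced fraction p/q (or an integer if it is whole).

5/7

Distances from Fay: Bao:2, Beata:1, Bob:2, Carol:1, David:1, Jamal:1, Sara:1, Ursula:2, Veda:2, Wiremu:1. Sum = 14.
n = 11, so closeness = 10/14 = 5/7.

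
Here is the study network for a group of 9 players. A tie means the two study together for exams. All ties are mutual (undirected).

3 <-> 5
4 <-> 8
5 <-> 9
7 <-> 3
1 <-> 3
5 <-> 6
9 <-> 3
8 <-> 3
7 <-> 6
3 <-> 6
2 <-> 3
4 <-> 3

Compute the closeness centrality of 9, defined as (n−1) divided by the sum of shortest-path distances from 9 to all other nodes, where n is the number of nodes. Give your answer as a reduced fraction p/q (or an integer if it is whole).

4/7

Distances from 9: 1:2, 2:2, 3:1, 4:2, 5:1, 6:2, 7:2, 8:2. Sum = 14.
n = 9, so closeness = 8/14 = 4/7.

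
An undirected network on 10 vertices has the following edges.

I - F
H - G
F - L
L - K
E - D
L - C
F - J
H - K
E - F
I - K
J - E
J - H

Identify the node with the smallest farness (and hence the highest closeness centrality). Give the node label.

F

Farness (sum of distances to all others) for each node — C:25, D:26, E:18, F:15, G:25, H:17, I:19, J:16, K:18, L:17.
The smallest farness is 15, for F, so F has the highest closeness.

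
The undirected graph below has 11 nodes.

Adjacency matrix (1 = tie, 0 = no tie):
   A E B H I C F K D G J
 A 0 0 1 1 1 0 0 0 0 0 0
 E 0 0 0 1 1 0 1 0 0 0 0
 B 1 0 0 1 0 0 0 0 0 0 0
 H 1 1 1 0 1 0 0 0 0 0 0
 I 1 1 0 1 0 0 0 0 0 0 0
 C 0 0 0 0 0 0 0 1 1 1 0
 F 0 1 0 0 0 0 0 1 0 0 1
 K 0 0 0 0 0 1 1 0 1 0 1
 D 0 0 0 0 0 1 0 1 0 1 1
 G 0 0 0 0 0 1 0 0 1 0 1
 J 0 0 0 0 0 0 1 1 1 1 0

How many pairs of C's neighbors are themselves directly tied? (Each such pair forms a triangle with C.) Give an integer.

2

C's neighbors: D, G, and K.
Neighbor pairs that are themselves tied: C–D–G; C–D–K. Each forms one triangle with C, for 2 in total.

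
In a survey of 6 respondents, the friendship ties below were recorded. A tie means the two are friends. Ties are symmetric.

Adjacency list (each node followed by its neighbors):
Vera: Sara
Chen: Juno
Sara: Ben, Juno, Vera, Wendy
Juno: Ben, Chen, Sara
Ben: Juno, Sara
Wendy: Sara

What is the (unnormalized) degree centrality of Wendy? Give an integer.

Wendy is directly tied to Sara. That is 1 neighbor, so the degree of Wendy is 1.

1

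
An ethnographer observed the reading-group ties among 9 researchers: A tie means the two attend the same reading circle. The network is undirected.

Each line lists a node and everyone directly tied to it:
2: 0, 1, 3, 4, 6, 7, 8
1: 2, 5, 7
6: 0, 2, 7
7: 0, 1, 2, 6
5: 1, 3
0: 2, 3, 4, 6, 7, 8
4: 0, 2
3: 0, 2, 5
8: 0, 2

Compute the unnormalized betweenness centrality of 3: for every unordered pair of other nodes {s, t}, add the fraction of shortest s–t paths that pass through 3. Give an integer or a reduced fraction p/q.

Pairs whose geodesics pass through 3 — 4–5: 2/3; 0–5: 1; 5–2: 1/2; 5–8: 2/3; 5–6: 2/4.
All other pairs contribute 0.
Summing the contributions gives betweenness(3) = 10/3.

10/3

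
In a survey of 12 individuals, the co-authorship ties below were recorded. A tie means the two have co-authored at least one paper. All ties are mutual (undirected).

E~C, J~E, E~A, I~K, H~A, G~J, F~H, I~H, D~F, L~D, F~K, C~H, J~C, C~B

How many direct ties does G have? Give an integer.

G is directly tied to J. That is 1 neighbor, so the degree of G is 1.

1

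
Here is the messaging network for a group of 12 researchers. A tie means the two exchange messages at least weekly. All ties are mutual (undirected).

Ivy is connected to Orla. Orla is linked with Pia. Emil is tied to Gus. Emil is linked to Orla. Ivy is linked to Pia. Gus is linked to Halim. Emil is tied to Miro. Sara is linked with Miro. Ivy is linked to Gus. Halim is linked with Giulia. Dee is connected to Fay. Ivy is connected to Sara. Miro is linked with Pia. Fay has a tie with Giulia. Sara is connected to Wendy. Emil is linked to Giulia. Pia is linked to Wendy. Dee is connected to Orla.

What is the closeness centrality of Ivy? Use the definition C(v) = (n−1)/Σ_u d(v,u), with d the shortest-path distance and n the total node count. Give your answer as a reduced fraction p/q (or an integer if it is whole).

Distances from Ivy: Dee:2, Emil:2, Fay:3, Giulia:3, Gus:1, Halim:2, Miro:2, Orla:1, Pia:1, Sara:1, Wendy:2. Sum = 20.
n = 12, so closeness = 11/20.

11/20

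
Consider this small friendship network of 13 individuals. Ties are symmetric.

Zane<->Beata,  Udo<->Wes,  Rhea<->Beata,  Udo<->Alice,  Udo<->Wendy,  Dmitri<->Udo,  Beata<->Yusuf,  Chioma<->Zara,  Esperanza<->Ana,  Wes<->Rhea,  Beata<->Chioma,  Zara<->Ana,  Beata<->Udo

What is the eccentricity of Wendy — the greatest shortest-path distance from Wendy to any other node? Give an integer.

6

Distances from Wendy: Alice:2, Ana:5, Beata:2, Chioma:3, Dmitri:2, Esperanza:6, Rhea:3, Udo:1, Wes:2, Yusuf:3, Zane:3, Zara:4.
The largest is 6 (to Esperanza), so the eccentricity of Wendy is 6.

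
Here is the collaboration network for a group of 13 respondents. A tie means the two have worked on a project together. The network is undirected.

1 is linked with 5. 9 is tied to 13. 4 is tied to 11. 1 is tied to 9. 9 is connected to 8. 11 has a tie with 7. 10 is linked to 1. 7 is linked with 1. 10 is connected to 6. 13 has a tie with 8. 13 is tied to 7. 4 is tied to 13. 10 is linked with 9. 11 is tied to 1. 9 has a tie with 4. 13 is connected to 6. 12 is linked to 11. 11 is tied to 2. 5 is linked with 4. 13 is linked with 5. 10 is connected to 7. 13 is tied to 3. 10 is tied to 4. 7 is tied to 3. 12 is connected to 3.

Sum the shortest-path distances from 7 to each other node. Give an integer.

19

Distances from 7: 1:1, 2:2, 3:1, 4:2, 5:2, 6:2, 8:2, 9:2, 10:1, 11:1, 12:2, 13:1.
Sum = 1 + 2 + 1 + 2 + 2 + 2 + 2 + 2 + 1 + 1 + 2 + 1 = 19.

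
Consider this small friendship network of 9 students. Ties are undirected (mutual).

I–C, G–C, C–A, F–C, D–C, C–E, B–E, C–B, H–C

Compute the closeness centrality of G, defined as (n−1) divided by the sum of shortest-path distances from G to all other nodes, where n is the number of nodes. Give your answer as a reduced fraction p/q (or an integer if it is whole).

8/15

Distances from G: A:2, B:2, C:1, D:2, E:2, F:2, H:2, I:2. Sum = 15.
n = 9, so closeness = 8/15.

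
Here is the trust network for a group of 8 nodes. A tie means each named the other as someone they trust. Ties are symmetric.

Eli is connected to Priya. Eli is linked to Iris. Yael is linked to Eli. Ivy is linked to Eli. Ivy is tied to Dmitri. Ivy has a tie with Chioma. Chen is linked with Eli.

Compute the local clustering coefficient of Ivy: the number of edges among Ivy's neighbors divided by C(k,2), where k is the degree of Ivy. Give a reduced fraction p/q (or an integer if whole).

Ivy's neighbors: Chioma, Dmitri, and Eli (k = 3).
Possible neighbor pairs: C(3,2) = 3. Edges among them: none → e = 0.
Clustering(Ivy) = 0/3 = 0.

0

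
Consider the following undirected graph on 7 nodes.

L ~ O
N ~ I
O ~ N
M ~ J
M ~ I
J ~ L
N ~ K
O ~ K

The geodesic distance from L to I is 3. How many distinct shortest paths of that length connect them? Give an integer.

The shortest distance is 3. The length-3 paths are: L–O–N–I; L–J–M–I.
That gives 2 distinct shortest paths.

2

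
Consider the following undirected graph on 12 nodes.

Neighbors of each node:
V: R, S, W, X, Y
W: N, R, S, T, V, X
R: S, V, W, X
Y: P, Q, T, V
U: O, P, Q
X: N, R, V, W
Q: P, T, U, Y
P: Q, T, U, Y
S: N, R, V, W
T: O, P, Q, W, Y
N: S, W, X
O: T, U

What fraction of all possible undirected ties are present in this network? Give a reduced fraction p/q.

4/11

There are 24 edges and 12 nodes, so the maximum possible is C(12,2) = 66.
Density = 24/66 = 4/11.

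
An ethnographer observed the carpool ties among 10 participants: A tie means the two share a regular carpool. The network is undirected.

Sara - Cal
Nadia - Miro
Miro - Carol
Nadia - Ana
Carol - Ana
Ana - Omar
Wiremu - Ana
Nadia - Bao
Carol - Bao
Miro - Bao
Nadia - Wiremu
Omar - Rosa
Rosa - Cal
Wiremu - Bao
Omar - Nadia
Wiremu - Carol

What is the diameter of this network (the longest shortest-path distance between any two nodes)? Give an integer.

Eccentricity of each node (its greatest distance to any other): Ana:4, Bao:5, Cal:4, Carol:5, Miro:5, Nadia:4, Omar:3, Rosa:3, Sara:5, Wiremu:5.
The maximum eccentricity is 5, realized for instance by the pair Wiremu–Sara via Wiremu – Ana – Omar – Rosa – Cal – Sara. So the diameter is 5.

5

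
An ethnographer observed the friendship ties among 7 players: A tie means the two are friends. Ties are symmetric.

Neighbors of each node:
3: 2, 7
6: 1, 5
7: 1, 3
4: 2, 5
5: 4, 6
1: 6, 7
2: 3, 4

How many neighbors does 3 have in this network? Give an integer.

2

3 is directly tied to 2 and 7. That is 2 neighbors, so the degree of 3 is 2.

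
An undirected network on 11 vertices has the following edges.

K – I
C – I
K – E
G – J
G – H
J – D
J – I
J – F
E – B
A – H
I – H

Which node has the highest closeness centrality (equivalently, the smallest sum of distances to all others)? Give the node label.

I

Farness (sum of distances to all others) for each node — A:31, B:38, C:26, D:29, E:29, F:29, G:25, H:22, I:17, J:20, K:22.
The smallest farness is 17, for I, so I has the highest closeness.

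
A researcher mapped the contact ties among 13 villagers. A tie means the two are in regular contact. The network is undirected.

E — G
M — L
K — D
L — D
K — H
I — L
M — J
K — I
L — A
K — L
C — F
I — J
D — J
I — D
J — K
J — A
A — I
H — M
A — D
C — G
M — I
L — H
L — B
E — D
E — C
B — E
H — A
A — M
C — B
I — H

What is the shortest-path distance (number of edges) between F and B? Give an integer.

One shortest route is F – C – B, which uses 2 edges, and F and B are not directly tied, so nothing shorter exists. So d(F,B) = 2.

2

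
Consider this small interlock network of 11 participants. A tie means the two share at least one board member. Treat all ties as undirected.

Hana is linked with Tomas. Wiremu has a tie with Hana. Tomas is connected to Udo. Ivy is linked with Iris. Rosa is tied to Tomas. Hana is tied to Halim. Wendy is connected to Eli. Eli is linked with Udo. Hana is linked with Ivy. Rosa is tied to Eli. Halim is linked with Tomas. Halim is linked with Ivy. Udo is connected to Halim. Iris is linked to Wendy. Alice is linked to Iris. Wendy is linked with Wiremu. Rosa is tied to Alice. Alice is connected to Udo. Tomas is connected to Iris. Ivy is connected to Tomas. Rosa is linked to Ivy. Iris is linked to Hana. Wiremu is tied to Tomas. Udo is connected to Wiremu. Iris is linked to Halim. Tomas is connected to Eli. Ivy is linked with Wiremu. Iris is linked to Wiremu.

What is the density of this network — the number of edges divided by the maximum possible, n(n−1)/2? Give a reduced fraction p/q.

28/55

There are 28 edges and 11 nodes, so the maximum possible is C(11,2) = 55.
Density = 28/55.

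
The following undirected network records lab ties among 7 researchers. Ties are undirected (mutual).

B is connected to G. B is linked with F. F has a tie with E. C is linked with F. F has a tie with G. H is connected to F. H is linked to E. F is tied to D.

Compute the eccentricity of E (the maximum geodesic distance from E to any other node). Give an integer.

2

Distances from E: B:2, C:2, D:2, F:1, G:2, H:1.
The largest is 2 (to G, D, C, and B), so the eccentricity of E is 2.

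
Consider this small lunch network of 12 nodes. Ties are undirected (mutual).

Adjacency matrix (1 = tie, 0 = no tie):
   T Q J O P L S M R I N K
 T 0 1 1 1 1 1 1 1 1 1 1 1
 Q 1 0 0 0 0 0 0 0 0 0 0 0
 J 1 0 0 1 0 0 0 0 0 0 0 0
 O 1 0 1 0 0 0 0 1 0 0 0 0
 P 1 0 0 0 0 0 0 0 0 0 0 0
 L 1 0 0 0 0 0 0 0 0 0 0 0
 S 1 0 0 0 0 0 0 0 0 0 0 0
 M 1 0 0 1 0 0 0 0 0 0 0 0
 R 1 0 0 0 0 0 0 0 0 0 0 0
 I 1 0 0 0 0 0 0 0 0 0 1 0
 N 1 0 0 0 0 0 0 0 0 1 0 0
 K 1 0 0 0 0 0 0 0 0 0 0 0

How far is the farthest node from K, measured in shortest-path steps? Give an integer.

Distances from K: I:2, J:2, L:2, M:2, N:2, O:2, P:2, Q:2, R:2, S:2, T:1.
The largest is 2 (to Q, J, O, P, L, S, M, R, I, and N), so the eccentricity of K is 2.

2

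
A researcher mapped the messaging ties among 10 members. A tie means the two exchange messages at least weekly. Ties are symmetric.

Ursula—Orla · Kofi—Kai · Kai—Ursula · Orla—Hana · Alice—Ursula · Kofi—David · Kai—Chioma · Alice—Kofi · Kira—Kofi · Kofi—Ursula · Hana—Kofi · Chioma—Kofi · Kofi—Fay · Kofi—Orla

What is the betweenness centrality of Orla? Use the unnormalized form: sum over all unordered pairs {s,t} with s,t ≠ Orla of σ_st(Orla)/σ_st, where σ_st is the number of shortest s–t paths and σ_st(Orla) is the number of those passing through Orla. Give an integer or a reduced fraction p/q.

Pairs whose geodesics pass through Orla — Hana–Ursula: 1/2.
All other pairs contribute 0.
Summing the contributions gives betweenness(Orla) = 1/2.

1/2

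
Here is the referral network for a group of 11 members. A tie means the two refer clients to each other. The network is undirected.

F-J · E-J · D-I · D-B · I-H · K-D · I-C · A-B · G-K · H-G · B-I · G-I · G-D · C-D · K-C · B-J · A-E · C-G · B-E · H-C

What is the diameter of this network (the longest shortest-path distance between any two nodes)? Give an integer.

4

Eccentricity of each node (its greatest distance to any other): A:3, B:2, C:4, D:3, E:3, F:4, G:4, H:4, I:3, J:3, K:4.
The maximum eccentricity is 4, realized for instance by the pair C–F via C – I – B – J – F. So the diameter is 4.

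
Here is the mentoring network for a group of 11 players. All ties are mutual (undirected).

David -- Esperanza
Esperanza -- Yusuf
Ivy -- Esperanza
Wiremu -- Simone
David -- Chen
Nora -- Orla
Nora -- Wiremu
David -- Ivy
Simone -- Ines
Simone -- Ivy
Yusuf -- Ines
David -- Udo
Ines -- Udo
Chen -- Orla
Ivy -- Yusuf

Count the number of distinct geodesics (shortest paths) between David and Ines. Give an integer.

1

The shortest distance is 2, and the only length-2 path is David–Udo–Ines. So there is exactly 1 shortest path.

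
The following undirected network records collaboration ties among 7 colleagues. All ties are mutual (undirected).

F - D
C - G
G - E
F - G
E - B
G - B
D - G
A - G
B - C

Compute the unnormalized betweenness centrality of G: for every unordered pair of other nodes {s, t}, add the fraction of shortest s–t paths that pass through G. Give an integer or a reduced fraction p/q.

23/2

Pairs whose geodesics pass through G — A–F: 1; A–C: 1; A–D: 1; A–E: 1; A–B: 1; F–C: 1; F–E: 1; F–B: 1; C–D: 1; C–E: 1/2; D–E: 1; D–B: 1.
All other pairs contribute 0.
Summing the contributions gives betweenness(G) = 23/2.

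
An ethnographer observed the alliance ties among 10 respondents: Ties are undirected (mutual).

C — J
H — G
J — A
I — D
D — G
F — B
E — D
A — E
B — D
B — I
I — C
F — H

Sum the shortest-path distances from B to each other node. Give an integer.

17

Distances from B: A:3, C:2, D:1, E:2, F:1, G:2, H:2, I:1, J:3.
Sum = 3 + 2 + 1 + 2 + 1 + 2 + 2 + 1 + 3 = 17.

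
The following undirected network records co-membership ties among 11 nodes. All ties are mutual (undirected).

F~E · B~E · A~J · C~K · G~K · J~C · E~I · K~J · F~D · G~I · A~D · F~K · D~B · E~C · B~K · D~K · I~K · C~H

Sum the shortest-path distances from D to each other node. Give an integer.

17

Distances from D: A:1, B:1, C:2, E:2, F:1, G:2, H:3, I:2, J:2, K:1.
Sum = 1 + 1 + 2 + 2 + 1 + 2 + 3 + 2 + 2 + 1 = 17.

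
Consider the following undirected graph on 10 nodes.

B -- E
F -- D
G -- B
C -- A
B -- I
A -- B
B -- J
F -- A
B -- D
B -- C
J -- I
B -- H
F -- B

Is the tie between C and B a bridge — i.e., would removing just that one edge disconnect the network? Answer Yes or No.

Even without that edge, C still reaches B via C – A – B, so the network stays connected. Not a bridge.

No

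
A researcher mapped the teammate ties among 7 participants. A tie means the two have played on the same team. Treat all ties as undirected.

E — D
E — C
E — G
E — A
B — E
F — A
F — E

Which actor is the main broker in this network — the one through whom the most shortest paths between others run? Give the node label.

E

Unnormalized betweenness of each node: A:0, B:0, C:0, D:0, E:14, F:0, G:0.
E has the largest value, 14, making it the main broker — the node through which the most shortest paths run.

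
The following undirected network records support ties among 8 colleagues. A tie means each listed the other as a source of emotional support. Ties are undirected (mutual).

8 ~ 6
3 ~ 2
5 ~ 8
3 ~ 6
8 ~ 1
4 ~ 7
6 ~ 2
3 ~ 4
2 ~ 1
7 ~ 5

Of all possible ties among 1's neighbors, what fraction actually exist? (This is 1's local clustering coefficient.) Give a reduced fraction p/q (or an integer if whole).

1's neighbors: 2 and 8 (k = 2).
Possible neighbor pairs: C(2,2) = 1. Edges among them: none → e = 0.
Clustering(1) = 0/1.

0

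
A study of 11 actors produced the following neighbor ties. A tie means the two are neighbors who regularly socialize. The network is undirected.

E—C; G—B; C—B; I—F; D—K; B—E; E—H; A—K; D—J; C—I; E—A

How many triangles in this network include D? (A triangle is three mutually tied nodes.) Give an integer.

D's neighbors are J and K, but none of them are tied to each other, so no triangle contains D.

0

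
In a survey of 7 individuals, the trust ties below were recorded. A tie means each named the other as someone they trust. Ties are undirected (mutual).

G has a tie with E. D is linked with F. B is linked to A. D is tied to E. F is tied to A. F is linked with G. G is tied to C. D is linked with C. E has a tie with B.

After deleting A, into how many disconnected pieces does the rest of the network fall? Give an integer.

1

A's neighbors (B and F) remain reachable from one another through other ties, so the rest of the network stays in one piece.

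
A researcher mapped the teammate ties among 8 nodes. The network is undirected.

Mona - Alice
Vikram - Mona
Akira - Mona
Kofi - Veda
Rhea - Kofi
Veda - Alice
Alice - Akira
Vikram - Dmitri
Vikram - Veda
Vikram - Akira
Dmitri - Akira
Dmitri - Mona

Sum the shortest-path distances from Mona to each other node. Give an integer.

13

Distances from Mona: Akira:1, Alice:1, Dmitri:1, Kofi:3, Rhea:4, Veda:2, Vikram:1.
Sum = 1 + 1 + 1 + 3 + 4 + 2 + 1 = 13.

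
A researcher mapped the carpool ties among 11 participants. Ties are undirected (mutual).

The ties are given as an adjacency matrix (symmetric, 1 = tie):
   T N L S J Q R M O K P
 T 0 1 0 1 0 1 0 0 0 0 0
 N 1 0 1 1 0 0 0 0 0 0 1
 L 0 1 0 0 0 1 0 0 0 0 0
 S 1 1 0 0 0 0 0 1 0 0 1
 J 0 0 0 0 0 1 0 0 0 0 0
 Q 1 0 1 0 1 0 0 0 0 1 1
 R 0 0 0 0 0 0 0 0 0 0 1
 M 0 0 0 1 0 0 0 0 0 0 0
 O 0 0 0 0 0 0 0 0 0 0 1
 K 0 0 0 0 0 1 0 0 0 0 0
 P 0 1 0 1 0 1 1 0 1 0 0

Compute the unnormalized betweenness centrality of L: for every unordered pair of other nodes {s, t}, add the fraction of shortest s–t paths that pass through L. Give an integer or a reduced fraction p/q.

Pairs whose geodesics pass through L — N–J: 1/3; N–Q: 1/3; N–K: 1/3.
All other pairs contribute 0.
Summing the contributions gives betweenness(L) = 1.

1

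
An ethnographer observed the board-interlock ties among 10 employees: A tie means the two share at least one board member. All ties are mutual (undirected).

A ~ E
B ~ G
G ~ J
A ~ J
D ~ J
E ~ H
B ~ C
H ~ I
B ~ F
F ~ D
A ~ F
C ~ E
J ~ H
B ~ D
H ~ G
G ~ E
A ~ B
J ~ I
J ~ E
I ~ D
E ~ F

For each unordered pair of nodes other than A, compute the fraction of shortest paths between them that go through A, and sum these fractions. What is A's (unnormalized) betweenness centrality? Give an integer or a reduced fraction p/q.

Pairs whose geodesics pass through A — E–B: 1/4; J–F: 1/3; J–B: 1/3.
All other pairs contribute 0.
Summing the contributions gives betweenness(A) = 11/12.

11/12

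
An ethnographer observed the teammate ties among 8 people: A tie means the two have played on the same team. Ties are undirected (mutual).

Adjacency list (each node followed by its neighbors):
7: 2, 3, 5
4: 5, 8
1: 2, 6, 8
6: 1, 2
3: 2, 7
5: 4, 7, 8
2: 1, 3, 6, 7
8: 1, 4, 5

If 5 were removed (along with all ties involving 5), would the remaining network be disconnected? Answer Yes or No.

No

Even without 5, every remaining node can still reach every other (the residual graph is connected), so 5 is not a cut vertex.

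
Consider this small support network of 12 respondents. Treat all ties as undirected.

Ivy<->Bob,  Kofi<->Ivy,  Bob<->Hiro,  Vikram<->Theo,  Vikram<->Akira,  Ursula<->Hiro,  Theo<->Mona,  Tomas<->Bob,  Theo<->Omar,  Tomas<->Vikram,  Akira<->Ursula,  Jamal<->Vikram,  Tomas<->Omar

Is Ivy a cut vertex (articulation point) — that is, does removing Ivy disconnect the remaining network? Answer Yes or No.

Removing Ivy leaves {Akira, Bob, Hiro, Jamal, Mona, Omar, Theo, Tomas, Ursula, and Vikram} with no path to {Kofi}, so the network splits into 2 components. Ivy is a cut vertex.

Yes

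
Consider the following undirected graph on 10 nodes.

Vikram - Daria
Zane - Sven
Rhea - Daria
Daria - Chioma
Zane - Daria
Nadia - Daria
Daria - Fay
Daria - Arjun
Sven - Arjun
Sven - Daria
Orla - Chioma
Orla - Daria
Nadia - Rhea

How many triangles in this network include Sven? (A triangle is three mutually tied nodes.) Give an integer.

2

Sven's neighbors: Arjun, Daria, and Zane.
Neighbor pairs that are themselves tied: Sven–Arjun–Daria; Sven–Daria–Zane. Each forms one triangle with Sven, for 2 in total.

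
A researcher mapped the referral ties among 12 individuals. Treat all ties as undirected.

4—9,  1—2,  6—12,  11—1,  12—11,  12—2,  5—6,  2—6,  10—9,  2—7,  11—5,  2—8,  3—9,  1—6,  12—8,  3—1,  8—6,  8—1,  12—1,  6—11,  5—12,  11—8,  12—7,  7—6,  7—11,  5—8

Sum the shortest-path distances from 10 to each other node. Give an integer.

Distances from 10: 1:3, 2:4, 3:2, 4:2, 5:5, 6:4, 7:5, 8:4, 9:1, 11:4, 12:4.
Sum = 3 + 4 + 2 + 2 + 5 + 4 + 5 + 4 + 1 + 4 + 4 = 38.

38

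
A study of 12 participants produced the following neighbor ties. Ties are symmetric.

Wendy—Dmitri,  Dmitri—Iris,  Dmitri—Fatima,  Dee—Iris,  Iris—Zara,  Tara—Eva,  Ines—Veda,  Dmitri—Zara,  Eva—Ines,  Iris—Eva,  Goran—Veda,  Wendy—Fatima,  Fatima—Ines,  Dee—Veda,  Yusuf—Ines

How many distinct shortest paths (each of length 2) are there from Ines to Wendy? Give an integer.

1

The shortest distance is 2, and the only length-2 path is Ines–Fatima–Wendy. So there is exactly 1 shortest path.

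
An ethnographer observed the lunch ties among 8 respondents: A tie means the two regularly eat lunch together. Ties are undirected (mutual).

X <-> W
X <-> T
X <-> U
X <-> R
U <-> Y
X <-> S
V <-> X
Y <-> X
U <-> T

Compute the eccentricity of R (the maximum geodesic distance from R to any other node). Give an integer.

Distances from R: S:2, T:2, U:2, V:2, W:2, X:1, Y:2.
The largest is 2 (to W, V, S, Y, T, and U), so the eccentricity of R is 2.

2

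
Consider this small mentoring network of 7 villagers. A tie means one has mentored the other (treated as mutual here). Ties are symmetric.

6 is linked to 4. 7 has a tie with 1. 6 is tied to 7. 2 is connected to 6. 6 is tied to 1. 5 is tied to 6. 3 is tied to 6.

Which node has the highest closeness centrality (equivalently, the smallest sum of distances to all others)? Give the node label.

6

Farness (sum of distances to all others) for each node — 1:10, 2:11, 3:11, 4:11, 5:11, 6:6, 7:10.
The smallest farness is 6, for 6, so 6 has the highest closeness.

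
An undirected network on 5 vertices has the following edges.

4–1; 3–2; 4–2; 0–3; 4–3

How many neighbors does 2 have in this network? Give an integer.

2

2 is directly tied to 3 and 4. That is 2 neighbors, so the degree of 2 is 2.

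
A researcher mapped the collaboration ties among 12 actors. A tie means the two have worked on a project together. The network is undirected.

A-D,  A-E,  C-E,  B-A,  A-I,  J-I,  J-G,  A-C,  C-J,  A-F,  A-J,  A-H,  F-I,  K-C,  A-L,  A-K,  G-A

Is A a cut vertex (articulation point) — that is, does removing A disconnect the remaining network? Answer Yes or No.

Yes

Removing A leaves {C, E, F, G, I, J, and K} with no path to {D}, so the network splits into 5 components. A is a cut vertex.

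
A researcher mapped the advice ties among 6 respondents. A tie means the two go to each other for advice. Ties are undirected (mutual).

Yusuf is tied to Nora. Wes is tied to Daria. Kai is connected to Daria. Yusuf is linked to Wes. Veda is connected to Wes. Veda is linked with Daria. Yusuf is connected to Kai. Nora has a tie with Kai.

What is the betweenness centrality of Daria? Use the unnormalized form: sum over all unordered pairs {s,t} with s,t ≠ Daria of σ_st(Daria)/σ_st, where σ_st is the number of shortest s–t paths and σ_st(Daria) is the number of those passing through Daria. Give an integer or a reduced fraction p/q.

Pairs whose geodesics pass through Daria — Wes–Kai: 1/2; Nora–Veda: 1/2; Veda–Kai: 1.
All other pairs contribute 0.
Summing the contributions gives betweenness(Daria) = 2.

2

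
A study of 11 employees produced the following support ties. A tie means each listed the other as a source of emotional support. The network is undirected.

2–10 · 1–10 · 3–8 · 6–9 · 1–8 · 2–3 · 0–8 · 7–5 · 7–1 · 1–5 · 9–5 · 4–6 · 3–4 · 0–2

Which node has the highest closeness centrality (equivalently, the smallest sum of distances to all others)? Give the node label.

1

Farness (sum of distances to all others) for each node — 0:25, 1:18, 2:22, 3:20, 4:24, 5:21, 6:26, 7:24, 8:19, 9:25, 10:22.
The smallest farness is 18, for 1, so 1 has the highest closeness.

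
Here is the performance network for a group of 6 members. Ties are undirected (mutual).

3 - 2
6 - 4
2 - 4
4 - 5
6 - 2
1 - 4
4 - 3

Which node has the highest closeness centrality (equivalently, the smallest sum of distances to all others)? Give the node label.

4

Farness (sum of distances to all others) for each node — 1:9, 2:7, 3:8, 4:5, 5:9, 6:8.
The smallest farness is 5, for 4, so 4 has the highest closeness.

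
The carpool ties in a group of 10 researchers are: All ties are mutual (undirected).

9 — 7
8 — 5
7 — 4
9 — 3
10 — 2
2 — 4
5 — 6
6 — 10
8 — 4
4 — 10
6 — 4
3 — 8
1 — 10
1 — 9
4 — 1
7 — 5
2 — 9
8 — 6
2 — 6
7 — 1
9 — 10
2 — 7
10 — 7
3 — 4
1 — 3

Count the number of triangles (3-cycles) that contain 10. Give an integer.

10

10's neighbors: 1, 2, 4, 6, 7, and 9.
Neighbor pairs that are themselves tied: 10–1–4; 10–1–7; 10–1–9; 10–2–4; 10–2–6; 10–2–7; 10–2–9; 10–4–6; 10–4–7; 10–7–9. Each forms one triangle with 10, for 10 in total.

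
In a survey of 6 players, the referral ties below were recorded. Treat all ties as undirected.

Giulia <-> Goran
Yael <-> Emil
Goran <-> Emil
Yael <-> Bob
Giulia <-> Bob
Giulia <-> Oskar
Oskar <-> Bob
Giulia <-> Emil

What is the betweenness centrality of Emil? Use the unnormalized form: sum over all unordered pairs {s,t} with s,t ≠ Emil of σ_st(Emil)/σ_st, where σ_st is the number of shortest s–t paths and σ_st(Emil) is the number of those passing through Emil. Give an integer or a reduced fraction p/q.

Pairs whose geodesics pass through Emil — Yael–Giulia: 1/2; Yael–Goran: 1.
All other pairs contribute 0.
Summing the contributions gives betweenness(Emil) = 3/2.

3/2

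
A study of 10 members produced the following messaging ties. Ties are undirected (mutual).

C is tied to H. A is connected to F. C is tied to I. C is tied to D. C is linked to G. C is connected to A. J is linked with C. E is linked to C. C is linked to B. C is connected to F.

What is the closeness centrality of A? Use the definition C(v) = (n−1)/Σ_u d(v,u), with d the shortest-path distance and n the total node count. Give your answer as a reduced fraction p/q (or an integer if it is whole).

9/16

Distances from A: B:2, C:1, D:2, E:2, F:1, G:2, H:2, I:2, J:2. Sum = 16.
n = 10, so closeness = 9/16.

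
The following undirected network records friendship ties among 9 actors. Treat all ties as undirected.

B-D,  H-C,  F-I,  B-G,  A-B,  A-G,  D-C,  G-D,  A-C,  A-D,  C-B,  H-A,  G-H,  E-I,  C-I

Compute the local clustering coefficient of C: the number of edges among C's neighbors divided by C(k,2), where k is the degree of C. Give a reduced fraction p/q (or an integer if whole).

C's neighbors: A, B, D, H, and I (k = 5).
Possible neighbor pairs: C(5,2) = 10. Edges among them: A–B, A–D, A–H, B–D → e = 4.
Clustering(C) = 4/10 = 2/5.

2/5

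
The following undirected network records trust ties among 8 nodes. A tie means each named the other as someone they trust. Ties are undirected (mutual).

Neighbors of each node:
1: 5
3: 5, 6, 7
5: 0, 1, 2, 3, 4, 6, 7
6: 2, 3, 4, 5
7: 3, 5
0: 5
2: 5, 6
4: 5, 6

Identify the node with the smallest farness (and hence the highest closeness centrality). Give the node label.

5

Farness (sum of distances to all others) for each node — 0:13, 1:13, 2:12, 3:11, 4:12, 5:7, 6:10, 7:12.
The smallest farness is 7, for 5, so 5 has the highest closeness.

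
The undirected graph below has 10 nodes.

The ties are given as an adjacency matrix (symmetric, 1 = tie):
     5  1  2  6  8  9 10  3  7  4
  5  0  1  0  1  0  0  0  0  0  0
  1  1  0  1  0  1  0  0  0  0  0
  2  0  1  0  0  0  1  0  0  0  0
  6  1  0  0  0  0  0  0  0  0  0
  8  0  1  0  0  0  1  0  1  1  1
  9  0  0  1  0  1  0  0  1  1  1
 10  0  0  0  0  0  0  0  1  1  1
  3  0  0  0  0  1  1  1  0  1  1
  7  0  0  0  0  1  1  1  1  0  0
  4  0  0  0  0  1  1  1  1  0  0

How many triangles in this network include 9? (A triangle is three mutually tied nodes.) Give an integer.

5

9's neighbors: 2, 3, 4, 7, and 8.
Neighbor pairs that are themselves tied: 9–3–4; 9–3–7; 9–3–8; 9–4–8; 9–7–8. Each forms one triangle with 9, for 5 in total.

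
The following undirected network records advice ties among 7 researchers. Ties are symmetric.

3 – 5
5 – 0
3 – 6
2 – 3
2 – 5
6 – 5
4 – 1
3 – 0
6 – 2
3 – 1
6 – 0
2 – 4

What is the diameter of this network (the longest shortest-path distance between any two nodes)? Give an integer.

3

Eccentricity of each node (its greatest distance to any other): 0:3, 1:2, 2:2, 3:2, 4:3, 5:2, 6:2.
The maximum eccentricity is 3, realized for instance by the pair 4–0 via 4 – 2 – 6 – 0. So the diameter is 3.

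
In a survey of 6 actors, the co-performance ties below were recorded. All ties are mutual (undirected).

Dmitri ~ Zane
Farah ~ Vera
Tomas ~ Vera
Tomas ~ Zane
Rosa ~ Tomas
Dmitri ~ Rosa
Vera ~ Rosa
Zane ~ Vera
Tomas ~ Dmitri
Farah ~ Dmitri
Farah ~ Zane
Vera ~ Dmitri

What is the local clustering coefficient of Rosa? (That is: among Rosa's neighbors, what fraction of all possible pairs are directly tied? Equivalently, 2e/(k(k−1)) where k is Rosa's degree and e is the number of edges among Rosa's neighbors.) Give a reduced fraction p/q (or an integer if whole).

Rosa's neighbors: Dmitri, Tomas, and Vera (k = 3).
Possible neighbor pairs: C(3,2) = 3. Edges among them: Dmitri–Tomas, Dmitri–Vera, Tomas–Vera → e = 3.
Clustering(Rosa) = 3/3 = 1.

1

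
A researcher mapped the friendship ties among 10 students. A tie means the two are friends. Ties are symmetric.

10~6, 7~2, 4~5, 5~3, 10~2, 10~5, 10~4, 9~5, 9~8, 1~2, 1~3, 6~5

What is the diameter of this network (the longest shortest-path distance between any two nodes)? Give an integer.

5

Eccentricity of each node (its greatest distance to any other): 1:4, 2:4, 3:3, 4:3, 5:3, 6:3, 7:5, 8:5, 9:4, 10:3.
The maximum eccentricity is 5, realized for instance by the pair 7–8 via 7 – 2 – 10 – 5 – 9 – 8. So the diameter is 5.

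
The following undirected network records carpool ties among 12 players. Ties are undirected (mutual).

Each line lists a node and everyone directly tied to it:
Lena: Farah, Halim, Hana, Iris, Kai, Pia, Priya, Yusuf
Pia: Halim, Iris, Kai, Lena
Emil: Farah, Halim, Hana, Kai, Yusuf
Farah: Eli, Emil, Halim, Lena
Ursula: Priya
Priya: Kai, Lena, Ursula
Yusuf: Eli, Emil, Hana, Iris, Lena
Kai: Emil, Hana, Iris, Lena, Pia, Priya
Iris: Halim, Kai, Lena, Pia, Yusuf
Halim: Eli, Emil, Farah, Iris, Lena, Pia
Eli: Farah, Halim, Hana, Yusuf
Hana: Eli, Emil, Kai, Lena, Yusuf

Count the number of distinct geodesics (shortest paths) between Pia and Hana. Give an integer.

The shortest distance is 2. The length-2 paths are: Pia–Kai–Hana; Pia–Lena–Hana.
That gives 2 distinct shortest paths.

2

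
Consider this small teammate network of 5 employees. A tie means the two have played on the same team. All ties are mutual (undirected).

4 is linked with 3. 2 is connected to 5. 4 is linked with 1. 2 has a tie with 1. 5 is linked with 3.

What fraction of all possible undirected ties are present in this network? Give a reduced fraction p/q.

1/2

There are 5 edges and 5 nodes, so the maximum possible is C(5,2) = 10.
Density = 5/10 = 1/2.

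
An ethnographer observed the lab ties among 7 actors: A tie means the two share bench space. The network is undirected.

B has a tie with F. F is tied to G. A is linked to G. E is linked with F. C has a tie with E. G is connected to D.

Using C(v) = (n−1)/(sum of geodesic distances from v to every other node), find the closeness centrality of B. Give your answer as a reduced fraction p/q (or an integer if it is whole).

3/7

Distances from B: A:3, C:3, D:3, E:2, F:1, G:2. Sum = 14.
n = 7, so closeness = 6/14 = 3/7.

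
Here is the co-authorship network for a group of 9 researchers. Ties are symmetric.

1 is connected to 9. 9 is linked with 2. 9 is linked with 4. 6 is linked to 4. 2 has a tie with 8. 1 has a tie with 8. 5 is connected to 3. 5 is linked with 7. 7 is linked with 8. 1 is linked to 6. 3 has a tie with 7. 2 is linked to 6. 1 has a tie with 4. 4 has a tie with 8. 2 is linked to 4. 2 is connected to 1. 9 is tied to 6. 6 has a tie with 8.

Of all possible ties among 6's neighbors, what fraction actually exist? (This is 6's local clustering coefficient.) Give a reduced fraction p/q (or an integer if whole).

6's neighbors: 1, 2, 4, 8, and 9 (k = 5).
Possible neighbor pairs: C(5,2) = 10. Edges among them: 1–2, 1–4, 1–8, 1–9, 2–4, 2–8, 2–9, 4–8, 4–9 → e = 9.
Clustering(6) = 9/10.

9/10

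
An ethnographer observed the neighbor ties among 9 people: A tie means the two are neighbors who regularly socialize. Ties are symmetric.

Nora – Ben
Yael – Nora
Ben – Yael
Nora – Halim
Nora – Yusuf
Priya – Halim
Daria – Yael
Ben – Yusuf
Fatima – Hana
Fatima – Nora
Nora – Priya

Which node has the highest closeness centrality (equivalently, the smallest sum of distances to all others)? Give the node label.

Nora

Farness (sum of distances to all others) for each node — Ben:14, Daria:21, Fatima:15, Halim:16, Hana:22, Nora:10, Priya:16, Yael:14, Yusuf:16.
The smallest farness is 10, for Nora, so Nora has the highest closeness.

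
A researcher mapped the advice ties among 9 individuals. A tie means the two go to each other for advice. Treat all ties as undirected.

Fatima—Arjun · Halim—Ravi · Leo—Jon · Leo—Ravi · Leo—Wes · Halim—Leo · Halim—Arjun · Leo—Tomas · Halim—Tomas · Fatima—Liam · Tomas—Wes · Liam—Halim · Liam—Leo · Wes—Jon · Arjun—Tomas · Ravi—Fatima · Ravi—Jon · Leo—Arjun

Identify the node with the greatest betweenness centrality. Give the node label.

Unnormalized betweenness of each node: Arjun:31/15, Fatima:1, Halim:2, Jon:7/10, Leo:81/10, Liam:13/15, Ravi:77/30, Tomas:6/5, Wes:1/2.
Leo has the largest value, 81/10, making it the main broker — the node through which the most shortest paths run.

Leo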